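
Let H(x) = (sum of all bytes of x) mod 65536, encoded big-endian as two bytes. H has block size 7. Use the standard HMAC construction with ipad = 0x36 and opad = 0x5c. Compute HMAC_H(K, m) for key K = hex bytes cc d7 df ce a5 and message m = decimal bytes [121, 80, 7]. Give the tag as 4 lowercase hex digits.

0471

Key hex bytes cc d7 df ce a5 is 5 bytes ≤ B = 7; zero-pad to 7 bytes: K' = cc d7 df ce a5 00 00.
K' ⊕ ipad = fa e1 e9 f8 93 36 36.  K' ⊕ opad = 90 8b 83 92 f9 5c 5c.
Inner input = (K'⊕ipad) ∥ m = fa e1 e9 f8 93 36 36 ∥ 79 50 07.
Inner hash: sum = 250+225+233+248+147+54+54+121+80+7 = 1419 → 05 8b.
Outer input = (K'⊕opad) ∥ inner = 90 8b 83 92 f9 5c 5c ∥ 05 8b.
Outer hash (tag): sum = 144+139+131+146+249+92+92+5+139 = 1137 → 04 71.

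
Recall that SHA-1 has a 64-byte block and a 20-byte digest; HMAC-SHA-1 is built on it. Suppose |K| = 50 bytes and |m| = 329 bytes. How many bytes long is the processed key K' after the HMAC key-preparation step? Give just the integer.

64

Key is 50 ≤ 64 bytes, zero-padded: |K'| = 64.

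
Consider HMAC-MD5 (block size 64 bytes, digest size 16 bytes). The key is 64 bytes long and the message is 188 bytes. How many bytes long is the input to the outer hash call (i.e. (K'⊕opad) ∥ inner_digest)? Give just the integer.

80

Key is 64 ≤ 64 bytes, zero-padded: |K'| = 64.
Outer input = (K'⊕opad) ∥ H(inner) → 64 + 16 = 80 bytes.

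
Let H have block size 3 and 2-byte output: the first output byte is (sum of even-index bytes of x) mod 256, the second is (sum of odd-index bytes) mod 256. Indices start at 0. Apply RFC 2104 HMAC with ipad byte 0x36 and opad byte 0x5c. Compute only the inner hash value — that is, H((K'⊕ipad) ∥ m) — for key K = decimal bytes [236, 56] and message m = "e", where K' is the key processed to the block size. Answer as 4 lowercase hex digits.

Key decimal bytes [236, 56] = ec 38 is 2 bytes ≤ B = 3; zero-pad to 3 bytes: K' = ec 38 00.
K' ⊕ ipad = da 0e 36.
Inner input = da 0e 36 ∥ 65.
Inner hash: even-index sum = 272 mod 256 = 16; odd-index sum = 115 mod 256 = 115 → 10 73.

1073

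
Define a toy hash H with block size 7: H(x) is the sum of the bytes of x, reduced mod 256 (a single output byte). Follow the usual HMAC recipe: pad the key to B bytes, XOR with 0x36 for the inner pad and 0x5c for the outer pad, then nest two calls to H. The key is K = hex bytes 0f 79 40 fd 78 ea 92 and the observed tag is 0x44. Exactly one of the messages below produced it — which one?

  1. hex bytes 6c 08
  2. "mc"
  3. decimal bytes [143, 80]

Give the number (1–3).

2

Key hex bytes 0f 79 40 fd 78 ea 92 is exactly B = 7 bytes: K' = 0f 79 40 fd 78 ea 92.
K' ⊕ ipad = 39 4f 76 cb 4e dc a4; K' ⊕ opad = 53 25 1c a1 24 b6 ce.
m1: inner = H(39 4f 76 cb 4e dc a4 6c 08) = 0b; tag = H(53 25 1c a1 24 b6 ce 0b) = e8
m2: inner = H(39 4f 76 cb 4e dc a4 6d 63) = 67; tag = H(53 25 1c a1 24 b6 ce 67) = 44 ← matches
m3: inner = H(39 4f 76 cb 4e dc a4 8f 50) = 76; tag = H(53 25 1c a1 24 b6 ce 76) = 53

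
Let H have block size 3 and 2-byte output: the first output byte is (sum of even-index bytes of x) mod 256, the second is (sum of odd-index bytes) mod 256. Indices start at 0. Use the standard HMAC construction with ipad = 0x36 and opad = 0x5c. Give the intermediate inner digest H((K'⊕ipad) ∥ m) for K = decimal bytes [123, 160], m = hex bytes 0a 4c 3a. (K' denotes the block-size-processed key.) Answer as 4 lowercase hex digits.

Key decimal bytes [123, 160] = 7b a0 is 2 bytes ≤ B = 3; zero-pad to 3 bytes: K' = 7b a0 00.
K' ⊕ ipad = 4d 96 36.
Inner input = 4d 96 36 ∥ 0a 4c 3a.
Inner hash: even-index sum = 207 mod 256 = 207; odd-index sum = 218 mod 256 = 218 → cf da.

cfda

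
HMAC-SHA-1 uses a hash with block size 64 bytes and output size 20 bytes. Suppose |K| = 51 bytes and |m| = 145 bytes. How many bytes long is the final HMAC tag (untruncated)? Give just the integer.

20

The tag is one SHA-1 digest: 20 bytes.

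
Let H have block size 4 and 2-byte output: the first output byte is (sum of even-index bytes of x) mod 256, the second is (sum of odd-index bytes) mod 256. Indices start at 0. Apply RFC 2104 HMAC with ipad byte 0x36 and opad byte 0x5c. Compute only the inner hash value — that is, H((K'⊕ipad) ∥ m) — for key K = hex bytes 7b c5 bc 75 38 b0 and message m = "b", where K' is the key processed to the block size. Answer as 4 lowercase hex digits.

Key hex bytes 7b c5 bc 75 38 b0 is 6 bytes > B = 4, so hash it first: H(key) = 6f ea, then zero-pad to 4 bytes: K' = 6f ea 00 00.
K' ⊕ ipad = 59 dc 36 36.
Inner input = 59 dc 36 36 ∥ 62.
Inner hash: even-index sum = 241 mod 256 = 241; odd-index sum = 274 mod 256 = 18 → f1 12.

f112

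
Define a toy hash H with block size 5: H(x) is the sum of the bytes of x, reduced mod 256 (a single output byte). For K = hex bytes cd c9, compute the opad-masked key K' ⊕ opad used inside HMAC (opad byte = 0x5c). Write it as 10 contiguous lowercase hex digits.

91955c5c5c

Key hex bytes cd c9 is 2 bytes ≤ B = 5; zero-pad to 5 bytes: K' = cd c9 00 00 00.
XOR each byte with 0x5c: cd⊕5c=91, c9⊕5c=95, 00⊕5c=5c, 00⊕5c=5c, 00⊕5c=5c.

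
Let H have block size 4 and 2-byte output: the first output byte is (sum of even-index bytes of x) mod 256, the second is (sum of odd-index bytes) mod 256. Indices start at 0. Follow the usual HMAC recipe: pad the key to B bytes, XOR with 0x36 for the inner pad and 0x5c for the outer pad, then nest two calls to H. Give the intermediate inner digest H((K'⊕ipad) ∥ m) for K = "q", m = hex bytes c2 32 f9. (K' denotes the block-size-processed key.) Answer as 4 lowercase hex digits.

389e

Key "q" = 71 is 1 byte ≤ B = 4; zero-pad to 4 bytes: K' = 71 00 00 00.
K' ⊕ ipad = 47 36 36 36.
Inner input = 47 36 36 36 ∥ c2 32 f9.
Inner hash: even-index sum = 568 mod 256 = 56; odd-index sum = 158 mod 256 = 158 → 38 9e.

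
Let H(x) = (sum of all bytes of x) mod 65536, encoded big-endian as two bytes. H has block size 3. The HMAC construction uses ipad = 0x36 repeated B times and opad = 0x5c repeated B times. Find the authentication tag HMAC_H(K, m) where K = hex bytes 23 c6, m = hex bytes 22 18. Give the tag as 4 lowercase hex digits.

01eb

Key hex bytes 23 c6 is 2 bytes ≤ B = 3; zero-pad to 3 bytes: K' = 23 c6 00.
K' ⊕ ipad = 15 f0 36.  K' ⊕ opad = 7f 9a 5c.
Inner input = (K'⊕ipad) ∥ m = 15 f0 36 ∥ 22 18.
Inner hash: sum = 21+240+54+34+24 = 373 → 01 75.
Outer input = (K'⊕opad) ∥ inner = 7f 9a 5c ∥ 01 75.
Outer hash (tag): sum = 127+154+92+1+117 = 491 → 01 eb.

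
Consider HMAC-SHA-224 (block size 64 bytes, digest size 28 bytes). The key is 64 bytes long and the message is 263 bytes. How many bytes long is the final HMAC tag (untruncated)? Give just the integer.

The tag is one SHA-224 digest: 28 bytes.

28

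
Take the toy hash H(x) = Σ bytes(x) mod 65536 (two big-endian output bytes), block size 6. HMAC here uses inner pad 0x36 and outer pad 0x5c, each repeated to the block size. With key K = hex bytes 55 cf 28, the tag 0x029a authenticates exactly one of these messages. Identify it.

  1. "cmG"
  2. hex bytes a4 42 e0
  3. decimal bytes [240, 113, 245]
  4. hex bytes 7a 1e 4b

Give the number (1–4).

Key hex bytes 55 cf 28 is 3 bytes ≤ B = 6; zero-pad to 6 bytes: K' = 55 cf 28 00 00 00.
K' ⊕ ipad = 63 f9 1e 36 36 36; K' ⊕ opad = 09 93 74 5c 5c 5c.
m1: inner = H(63 f9 1e 36 36 36 63 6d 47) = 03 33; tag = H(09 93 74 5c 5c 5c 03 33) = 025a
m2: inner = H(63 f9 1e 36 36 36 a4 42 e0) = 03 e2; tag = H(09 93 74 5c 5c 5c 03 e2) = 0309
m3: inner = H(63 f9 1e 36 36 36 f0 71 f5) = 04 72; tag = H(09 93 74 5c 5c 5c 04 72) = 029a ← matches
m4: inner = H(63 f9 1e 36 36 36 7a 1e 4b) = 02 ff; tag = H(09 93 74 5c 5c 5c 02 ff) = 0325

3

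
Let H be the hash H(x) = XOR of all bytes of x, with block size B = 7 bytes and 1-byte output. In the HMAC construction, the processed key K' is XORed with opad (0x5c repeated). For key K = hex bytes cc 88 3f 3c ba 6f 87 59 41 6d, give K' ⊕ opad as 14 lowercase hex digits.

Key hex bytes cc 88 3f 3c ba 6f 87 59 41 6d is 10 bytes > B = 7, so hash it first: H(key) = 60, then zero-pad to 7 bytes: K' = 60 00 00 00 00 00 00.
XOR each byte with 0x5c: 60⊕5c=3c, 00⊕5c=5c, 00⊕5c=5c, 00⊕5c=5c, 00⊕5c=5c, 00⊕5c=5c, 00⊕5c=5c.

3c5c5c5c5c5c5c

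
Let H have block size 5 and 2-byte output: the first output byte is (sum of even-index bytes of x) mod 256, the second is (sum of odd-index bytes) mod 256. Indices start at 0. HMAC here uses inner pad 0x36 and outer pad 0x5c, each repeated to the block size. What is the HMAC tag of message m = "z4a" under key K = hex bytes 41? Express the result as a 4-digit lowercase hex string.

Key hex bytes 41 is 1 byte ≤ B = 5; zero-pad to 5 bytes: K' = 41 00 00 00 00.
K' ⊕ ipad = 77 36 36 36 36.  K' ⊕ opad = 1d 5c 5c 5c 5c.
Inner input = (K'⊕ipad) ∥ m = 77 36 36 36 36 ∥ 7a 34 61.
Inner hash: even-index sum = 279 mod 256 = 23; odd-index sum = 327 mod 256 = 71 → 17 47.
Outer input = (K'⊕opad) ∥ inner = 1d 5c 5c 5c 5c ∥ 17 47.
Outer hash (tag): even-index sum = 284 mod 256 = 28; odd-index sum = 207 mod 256 = 207 → 1c cf.

1ccf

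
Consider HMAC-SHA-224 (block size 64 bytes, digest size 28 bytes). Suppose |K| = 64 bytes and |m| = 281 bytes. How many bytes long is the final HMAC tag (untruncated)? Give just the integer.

The tag is one SHA-224 digest: 28 bytes.

28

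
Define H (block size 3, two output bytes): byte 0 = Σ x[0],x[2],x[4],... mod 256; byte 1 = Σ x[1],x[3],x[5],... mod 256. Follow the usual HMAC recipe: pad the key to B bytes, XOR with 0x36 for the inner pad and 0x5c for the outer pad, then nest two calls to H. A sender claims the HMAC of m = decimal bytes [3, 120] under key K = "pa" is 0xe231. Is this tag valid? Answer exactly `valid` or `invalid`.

valid

Key "pa" = 70 61 is 2 bytes ≤ B = 3; zero-pad to 3 bytes: K' = 70 61 00.
K' ⊕ ipad = 46 57 36; K' ⊕ opad = 2c 3d 5c.
Inner hash: even-index sum = 244 mod 256 = 244; odd-index sum = 90 mod 256 = 90 → f4 5a.
Outer hash (recomputed tag): even-index sum = 226 mod 256 = 226; odd-index sum = 305 mod 256 = 49 → e2 31.
Recomputed tag = e231; claimed = e231 → match.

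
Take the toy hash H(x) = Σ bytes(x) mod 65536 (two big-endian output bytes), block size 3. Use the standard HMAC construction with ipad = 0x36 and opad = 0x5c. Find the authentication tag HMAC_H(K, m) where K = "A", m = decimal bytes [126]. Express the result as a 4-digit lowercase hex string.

0137

Key "A" = 41 is 1 byte ≤ B = 3; zero-pad to 3 bytes: K' = 41 00 00.
K' ⊕ ipad = 77 36 36.  K' ⊕ opad = 1d 5c 5c.
Inner input = (K'⊕ipad) ∥ m = 77 36 36 ∥ 7e.
Inner hash: sum = 119+54+54+126 = 353 → 01 61.
Outer input = (K'⊕opad) ∥ inner = 1d 5c 5c ∥ 01 61.
Outer hash (tag): sum = 29+92+92+1+97 = 311 → 01 37.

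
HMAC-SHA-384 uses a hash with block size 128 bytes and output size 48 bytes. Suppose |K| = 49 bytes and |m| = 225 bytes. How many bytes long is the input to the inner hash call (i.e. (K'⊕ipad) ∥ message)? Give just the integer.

353

Key is 49 ≤ 128 bytes, zero-padded: |K'| = 128.
Inner input = (K'⊕ipad) ∥ m → 128 + 225 = 353 bytes.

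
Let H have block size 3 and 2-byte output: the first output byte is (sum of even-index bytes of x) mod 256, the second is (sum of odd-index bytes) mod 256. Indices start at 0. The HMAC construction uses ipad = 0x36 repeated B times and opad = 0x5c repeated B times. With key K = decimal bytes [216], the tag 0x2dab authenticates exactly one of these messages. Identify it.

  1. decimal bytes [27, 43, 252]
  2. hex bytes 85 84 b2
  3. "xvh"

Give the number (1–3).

1

Key decimal bytes [216] = d8 is 1 byte ≤ B = 3; zero-pad to 3 bytes: K' = d8 00 00.
K' ⊕ ipad = ee 36 36; K' ⊕ opad = 84 5c 5c.
m1: inner = H(ee 36 36 1b 2b fc) = 4f 4d; tag = H(84 5c 5c 4f 4d) = 2dab ← matches
m2: inner = H(ee 36 36 85 84 b2) = a8 6d; tag = H(84 5c 5c a8 6d) = 4d04
m3: inner = H(ee 36 36 78 76 68) = 9a 16; tag = H(84 5c 5c 9a 16) = f6f6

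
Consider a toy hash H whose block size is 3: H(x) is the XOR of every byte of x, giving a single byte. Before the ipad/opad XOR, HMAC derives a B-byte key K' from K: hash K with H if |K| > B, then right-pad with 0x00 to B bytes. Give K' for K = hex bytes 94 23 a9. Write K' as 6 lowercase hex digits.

9423a9

Key hex bytes 94 23 a9 is exactly B = 3 bytes: K' = 94 23 a9.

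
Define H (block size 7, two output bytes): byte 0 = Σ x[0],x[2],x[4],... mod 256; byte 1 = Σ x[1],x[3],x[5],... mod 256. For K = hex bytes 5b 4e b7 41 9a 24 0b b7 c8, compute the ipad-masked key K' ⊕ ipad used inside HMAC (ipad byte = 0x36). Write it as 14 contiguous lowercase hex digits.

Key hex bytes 5b 4e b7 41 9a 24 0b b7 c8 is 9 bytes > B = 7, so hash it first: H(key) = 7f 6a, then zero-pad to 7 bytes: K' = 7f 6a 00 00 00 00 00.
XOR each byte with 0x36: 7f⊕36=49, 6a⊕36=5c, 00⊕36=36, 00⊕36=36, 00⊕36=36, 00⊕36=36, 00⊕36=36.

495c3636363636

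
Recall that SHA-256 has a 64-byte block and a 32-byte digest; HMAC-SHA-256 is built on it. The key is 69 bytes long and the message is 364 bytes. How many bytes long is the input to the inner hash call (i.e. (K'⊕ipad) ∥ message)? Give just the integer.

Key is 69 > 64 bytes, so it is hashed to 32 bytes then zero-padded to 64: |K'| = 64.
Inner input = (K'⊕ipad) ∥ m → 64 + 364 = 428 bytes.

428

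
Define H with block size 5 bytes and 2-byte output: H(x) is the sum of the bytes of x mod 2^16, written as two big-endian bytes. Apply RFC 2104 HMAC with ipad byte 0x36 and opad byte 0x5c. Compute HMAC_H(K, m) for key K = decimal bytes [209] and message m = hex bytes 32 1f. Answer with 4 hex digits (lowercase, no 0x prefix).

Key decimal bytes [209] = d1 is 1 byte ≤ B = 5; zero-pad to 5 bytes: K' = d1 00 00 00 00.
K' ⊕ ipad = e7 36 36 36 36.  K' ⊕ opad = 8d 5c 5c 5c 5c.
Inner input = (K'⊕ipad) ∥ m = e7 36 36 36 36 ∥ 32 1f.
Inner hash: sum = 231+54+54+54+54+50+31 = 528 → 02 10.
Outer input = (K'⊕opad) ∥ inner = 8d 5c 5c 5c 5c ∥ 02 10.
Outer hash (tag): sum = 141+92+92+92+92+2+16 = 527 → 02 0f.

020f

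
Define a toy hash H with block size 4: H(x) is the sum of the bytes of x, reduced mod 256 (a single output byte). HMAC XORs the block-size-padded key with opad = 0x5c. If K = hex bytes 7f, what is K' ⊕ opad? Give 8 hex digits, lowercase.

Key hex bytes 7f is 1 byte ≤ B = 4; zero-pad to 4 bytes: K' = 7f 00 00 00.
XOR each byte with 0x5c: 7f⊕5c=23, 00⊕5c=5c, 00⊕5c=5c, 00⊕5c=5c.

235c5c5c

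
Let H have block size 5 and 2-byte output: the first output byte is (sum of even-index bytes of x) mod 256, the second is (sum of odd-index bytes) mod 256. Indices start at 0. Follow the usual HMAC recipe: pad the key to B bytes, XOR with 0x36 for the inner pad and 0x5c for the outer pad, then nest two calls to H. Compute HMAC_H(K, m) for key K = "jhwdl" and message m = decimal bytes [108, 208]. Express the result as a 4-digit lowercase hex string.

Key "jhwdl" = 6a 68 77 64 6c is exactly B = 5 bytes: K' = 6a 68 77 64 6c.
K' ⊕ ipad = 5c 5e 41 52 5a.  K' ⊕ opad = 36 34 2b 38 30.
Inner input = (K'⊕ipad) ∥ m = 5c 5e 41 52 5a ∥ 6c d0.
Inner hash: even-index sum = 455 mod 256 = 199; odd-index sum = 284 mod 256 = 28 → c7 1c.
Outer input = (K'⊕opad) ∥ inner = 36 34 2b 38 30 ∥ c7 1c.
Outer hash (tag): even-index sum = 173 mod 256 = 173; odd-index sum = 307 mod 256 = 51 → ad 33.

ad33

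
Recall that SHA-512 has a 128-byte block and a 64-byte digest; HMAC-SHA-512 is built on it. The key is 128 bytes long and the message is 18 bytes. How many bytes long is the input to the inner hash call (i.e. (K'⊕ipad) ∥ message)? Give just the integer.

Key is 128 ≤ 128 bytes, zero-padded: |K'| = 128.
Inner input = (K'⊕ipad) ∥ m → 128 + 18 = 146 bytes.

146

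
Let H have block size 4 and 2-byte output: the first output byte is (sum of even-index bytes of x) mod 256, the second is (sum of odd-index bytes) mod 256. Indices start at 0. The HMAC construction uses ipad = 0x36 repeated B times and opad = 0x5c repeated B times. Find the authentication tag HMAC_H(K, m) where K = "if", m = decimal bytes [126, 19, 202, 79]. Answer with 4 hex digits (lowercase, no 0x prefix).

Key "if" = 69 66 is 2 bytes ≤ B = 4; zero-pad to 4 bytes: K' = 69 66 00 00.
K' ⊕ ipad = 5f 50 36 36.  K' ⊕ opad = 35 3a 5c 5c.
Inner input = (K'⊕ipad) ∥ m = 5f 50 36 36 ∥ 7e 13 ca 4f.
Inner hash: even-index sum = 477 mod 256 = 221; odd-index sum = 232 mod 256 = 232 → dd e8.
Outer input = (K'⊕opad) ∥ inner = 35 3a 5c 5c ∥ dd e8.
Outer hash (tag): even-index sum = 366 mod 256 = 110; odd-index sum = 382 mod 256 = 126 → 6e 7e.

6e7e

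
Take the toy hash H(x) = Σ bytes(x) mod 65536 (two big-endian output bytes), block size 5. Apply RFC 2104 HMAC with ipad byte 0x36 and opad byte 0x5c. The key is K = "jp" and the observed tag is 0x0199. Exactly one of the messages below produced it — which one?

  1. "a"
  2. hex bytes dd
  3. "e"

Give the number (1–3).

2

Key "jp" = 6a 70 is 2 bytes ≤ B = 5; zero-pad to 5 bytes: K' = 6a 70 00 00 00.
K' ⊕ ipad = 5c 46 36 36 36; K' ⊕ opad = 36 2c 5c 5c 5c.
m1: inner = H(5c 46 36 36 36 61) = 01 a5; tag = H(36 2c 5c 5c 5c 01 a5) = 021c
m2: inner = H(5c 46 36 36 36 dd) = 02 21; tag = H(36 2c 5c 5c 5c 02 21) = 0199 ← matches
m3: inner = H(5c 46 36 36 36 65) = 01 a9; tag = H(36 2c 5c 5c 5c 01 a9) = 0220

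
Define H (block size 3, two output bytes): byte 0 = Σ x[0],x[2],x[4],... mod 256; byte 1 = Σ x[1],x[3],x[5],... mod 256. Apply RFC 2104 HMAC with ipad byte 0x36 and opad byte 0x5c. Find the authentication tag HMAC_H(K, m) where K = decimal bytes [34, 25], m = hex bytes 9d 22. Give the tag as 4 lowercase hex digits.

Key decimal bytes [34, 25] = 22 19 is 2 bytes ≤ B = 3; zero-pad to 3 bytes: K' = 22 19 00.
K' ⊕ ipad = 14 2f 36.  K' ⊕ opad = 7e 45 5c.
Inner input = (K'⊕ipad) ∥ m = 14 2f 36 ∥ 9d 22.
Inner hash: even-index sum = 108 mod 256 = 108; odd-index sum = 204 mod 256 = 204 → 6c cc.
Outer input = (K'⊕opad) ∥ inner = 7e 45 5c ∥ 6c cc.
Outer hash (tag): even-index sum = 422 mod 256 = 166; odd-index sum = 177 mod 256 = 177 → a6 b1.

a6b1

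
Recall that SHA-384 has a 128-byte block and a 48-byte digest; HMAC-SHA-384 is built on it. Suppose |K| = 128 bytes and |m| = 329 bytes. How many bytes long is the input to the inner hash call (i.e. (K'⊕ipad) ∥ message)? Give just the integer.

Key is 128 ≤ 128 bytes, zero-padded: |K'| = 128.
Inner input = (K'⊕ipad) ∥ m → 128 + 329 = 457 bytes.

457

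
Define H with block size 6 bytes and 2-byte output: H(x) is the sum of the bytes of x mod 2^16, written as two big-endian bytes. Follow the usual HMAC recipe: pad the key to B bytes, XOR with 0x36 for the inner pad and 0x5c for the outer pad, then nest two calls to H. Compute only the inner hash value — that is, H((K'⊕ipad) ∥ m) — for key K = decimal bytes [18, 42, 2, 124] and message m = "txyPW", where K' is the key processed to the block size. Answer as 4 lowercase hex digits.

Key decimal bytes [18, 42, 2, 124] = 12 2a 02 7c is 4 bytes ≤ B = 6; zero-pad to 6 bytes: K' = 12 2a 02 7c 00 00.
K' ⊕ ipad = 24 1c 34 4a 36 36.
Inner input = 24 1c 34 4a 36 36 ∥ 74 78 79 50 57.
Inner hash: sum = 36+28+52+74+54+54+116+120+121+80+87 = 822 → 03 36.

0336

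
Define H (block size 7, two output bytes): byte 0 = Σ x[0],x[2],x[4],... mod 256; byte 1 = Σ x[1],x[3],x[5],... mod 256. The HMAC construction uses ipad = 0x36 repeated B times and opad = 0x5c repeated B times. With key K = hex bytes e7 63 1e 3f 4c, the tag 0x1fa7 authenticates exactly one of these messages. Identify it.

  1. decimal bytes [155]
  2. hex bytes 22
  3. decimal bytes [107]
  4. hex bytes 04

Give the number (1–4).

Key hex bytes e7 63 1e 3f 4c is 5 bytes ≤ B = 7; zero-pad to 7 bytes: K' = e7 63 1e 3f 4c 00 00.
K' ⊕ ipad = d1 55 28 09 7a 36 36; K' ⊕ opad = bb 3f 42 63 10 5c 5c.
m1: inner = H(d1 55 28 09 7a 36 36 9b) = a9 2f; tag = H(bb 3f 42 63 10 5c 5c a9 2f) = 98a7
m2: inner = H(d1 55 28 09 7a 36 36 22) = a9 b6; tag = H(bb 3f 42 63 10 5c 5c a9 b6) = 1fa7 ← matches
m3: inner = H(d1 55 28 09 7a 36 36 6b) = a9 ff; tag = H(bb 3f 42 63 10 5c 5c a9 ff) = 68a7
m4: inner = H(d1 55 28 09 7a 36 36 04) = a9 98; tag = H(bb 3f 42 63 10 5c 5c a9 98) = 01a7

2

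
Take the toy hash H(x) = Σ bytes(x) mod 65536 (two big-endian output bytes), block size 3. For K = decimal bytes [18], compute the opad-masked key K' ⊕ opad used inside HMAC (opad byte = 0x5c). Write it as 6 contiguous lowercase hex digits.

4e5c5c

Key decimal bytes [18] = 12 is 1 byte ≤ B = 3; zero-pad to 3 bytes: K' = 12 00 00.
XOR each byte with 0x5c: 12⊕5c=4e, 00⊕5c=5c, 00⊕5c=5c.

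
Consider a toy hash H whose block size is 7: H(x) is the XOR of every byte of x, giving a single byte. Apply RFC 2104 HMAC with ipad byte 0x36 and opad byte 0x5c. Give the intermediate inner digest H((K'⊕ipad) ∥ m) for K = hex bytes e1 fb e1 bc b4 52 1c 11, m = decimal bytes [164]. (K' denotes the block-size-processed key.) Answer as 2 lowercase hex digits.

Key hex bytes e1 fb e1 bc b4 52 1c 11 is 8 bytes > B = 7, so hash it first: H(key) = ac, then zero-pad to 7 bytes: K' = ac 00 00 00 00 00 00.
K' ⊕ ipad = 9a 36 36 36 36 36 36.
Inner input = 9a 36 36 36 36 36 36 ∥ a4.
Inner hash: XOR 9a⊕36⊕36⊕36⊕36⊕36⊕36⊕a4 = 3e.

3e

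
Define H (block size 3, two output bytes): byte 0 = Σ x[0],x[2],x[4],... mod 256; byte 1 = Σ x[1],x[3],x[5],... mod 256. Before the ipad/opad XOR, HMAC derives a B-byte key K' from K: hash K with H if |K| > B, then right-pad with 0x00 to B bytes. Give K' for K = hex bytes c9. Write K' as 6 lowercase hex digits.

Key hex bytes c9 is 1 byte ≤ B = 3; zero-pad to 3 bytes: K' = c9 00 00.

c90000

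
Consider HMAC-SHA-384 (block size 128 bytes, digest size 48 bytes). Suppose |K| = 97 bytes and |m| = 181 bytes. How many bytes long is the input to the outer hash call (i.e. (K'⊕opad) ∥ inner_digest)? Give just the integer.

Key is 97 ≤ 128 bytes, zero-padded: |K'| = 128.
Outer input = (K'⊕opad) ∥ H(inner) → 128 + 48 = 176 bytes.

176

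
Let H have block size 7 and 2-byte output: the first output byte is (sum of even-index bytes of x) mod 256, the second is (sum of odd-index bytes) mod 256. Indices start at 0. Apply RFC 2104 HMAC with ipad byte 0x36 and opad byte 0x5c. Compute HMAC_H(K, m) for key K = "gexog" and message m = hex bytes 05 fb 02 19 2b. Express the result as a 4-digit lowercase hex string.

0a02

Key "gexog" = 67 65 78 6f 67 is 5 bytes ≤ B = 7; zero-pad to 7 bytes: K' = 67 65 78 6f 67 00 00.
K' ⊕ ipad = 51 53 4e 59 51 36 36.  K' ⊕ opad = 3b 39 24 33 3b 5c 5c.
Inner input = (K'⊕ipad) ∥ m = 51 53 4e 59 51 36 36 ∥ 05 fb 02 19 2b.
Inner hash: even-index sum = 570 mod 256 = 58; odd-index sum = 276 mod 256 = 20 → 3a 14.
Outer input = (K'⊕opad) ∥ inner = 3b 39 24 33 3b 5c 5c ∥ 3a 14.
Outer hash (tag): even-index sum = 266 mod 256 = 10; odd-index sum = 258 mod 256 = 2 → 0a 02.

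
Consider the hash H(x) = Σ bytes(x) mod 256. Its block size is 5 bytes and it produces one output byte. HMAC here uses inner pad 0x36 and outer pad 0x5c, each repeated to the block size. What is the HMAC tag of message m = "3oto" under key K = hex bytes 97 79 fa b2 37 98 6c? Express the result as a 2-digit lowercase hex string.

Key hex bytes 97 79 fa b2 37 98 6c is 7 bytes > B = 5, so hash it first: H(key) = f7, then zero-pad to 5 bytes: K' = f7 00 00 00 00.
K' ⊕ ipad = c1 36 36 36 36.  K' ⊕ opad = ab 5c 5c 5c 5c.
Inner input = (K'⊕ipad) ∥ m = c1 36 36 36 36 ∥ 33 6f 74 6f.
Inner hash: sum = 193+54+54+54+54+51+111+116+111 = 798; mod 256 = 30 → 1e.
Outer input = (K'⊕opad) ∥ inner = ab 5c 5c 5c 5c ∥ 1e.
Outer hash (tag): sum = 171+92+92+92+92+30 = 569; mod 256 = 57 → 39.

39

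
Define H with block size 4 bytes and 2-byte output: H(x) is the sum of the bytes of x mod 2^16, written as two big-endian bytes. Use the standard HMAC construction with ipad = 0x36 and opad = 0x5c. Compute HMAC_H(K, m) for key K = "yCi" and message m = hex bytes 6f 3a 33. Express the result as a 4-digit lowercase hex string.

010c

Key "yCi" = 79 43 69 is 3 bytes ≤ B = 4; zero-pad to 4 bytes: K' = 79 43 69 00.
K' ⊕ ipad = 4f 75 5f 36.  K' ⊕ opad = 25 1f 35 5c.
Inner input = (K'⊕ipad) ∥ m = 4f 75 5f 36 ∥ 6f 3a 33.
Inner hash: sum = 79+117+95+54+111+58+51 = 565 → 02 35.
Outer input = (K'⊕opad) ∥ inner = 25 1f 35 5c ∥ 02 35.
Outer hash (tag): sum = 37+31+53+92+2+53 = 268 → 01 0c.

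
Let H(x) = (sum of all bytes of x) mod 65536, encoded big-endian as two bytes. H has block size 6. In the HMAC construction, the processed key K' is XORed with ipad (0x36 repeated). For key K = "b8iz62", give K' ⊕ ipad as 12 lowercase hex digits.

540e5f4c0004

Key "b8iz62" = 62 38 69 7a 36 32 is exactly B = 6 bytes: K' = 62 38 69 7a 36 32.
XOR each byte with 0x36: 62⊕36=54, 38⊕36=0e, 69⊕36=5f, 7a⊕36=4c, 36⊕36=00, 32⊕36=04.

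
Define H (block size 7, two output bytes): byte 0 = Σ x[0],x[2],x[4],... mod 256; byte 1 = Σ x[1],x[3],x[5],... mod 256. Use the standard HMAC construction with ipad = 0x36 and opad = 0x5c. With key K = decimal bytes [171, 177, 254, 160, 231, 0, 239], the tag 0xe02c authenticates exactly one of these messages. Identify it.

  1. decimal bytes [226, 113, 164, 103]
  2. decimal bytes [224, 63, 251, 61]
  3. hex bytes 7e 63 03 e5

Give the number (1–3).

Key decimal bytes [171, 177, 254, 160, 231, 0, 239] = ab b1 fe a0 e7 00 ef is exactly B = 7 bytes: K' = ab b1 fe a0 e7 00 ef.
K' ⊕ ipad = 9d 87 c8 96 d1 36 d9; K' ⊕ opad = f7 ed a2 fc bb 5c b3.
m1: inner = H(9d 87 c8 96 d1 36 d9 e2 71 a4 67) = e7 d9; tag = H(f7 ed a2 fc bb 5c b3 e7 d9) = e02c ← matches
m2: inner = H(9d 87 c8 96 d1 36 d9 e0 3f fb 3d) = 8b 2e; tag = H(f7 ed a2 fc bb 5c b3 8b 2e) = 35d0
m3: inner = H(9d 87 c8 96 d1 36 d9 7e 63 03 e5) = 57 d4; tag = H(f7 ed a2 fc bb 5c b3 57 d4) = db9c

1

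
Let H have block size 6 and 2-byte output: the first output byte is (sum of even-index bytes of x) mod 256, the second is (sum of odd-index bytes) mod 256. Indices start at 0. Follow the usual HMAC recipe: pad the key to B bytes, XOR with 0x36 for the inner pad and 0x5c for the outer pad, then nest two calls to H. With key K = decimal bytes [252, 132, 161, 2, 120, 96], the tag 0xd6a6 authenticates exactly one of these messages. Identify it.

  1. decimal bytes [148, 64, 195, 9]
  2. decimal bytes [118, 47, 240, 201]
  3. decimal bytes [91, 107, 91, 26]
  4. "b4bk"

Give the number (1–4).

2

Key decimal bytes [252, 132, 161, 2, 120, 96] = fc 84 a1 02 78 60 is exactly B = 6 bytes: K' = fc 84 a1 02 78 60.
K' ⊕ ipad = ca b2 97 34 4e 56; K' ⊕ opad = a0 d8 fd 5e 24 3c.
m1: inner = H(ca b2 97 34 4e 56 94 40 c3 09) = 06 85; tag = H(a0 d8 fd 5e 24 3c 06 85) = c7f7
m2: inner = H(ca b2 97 34 4e 56 76 2f f0 c9) = 15 34; tag = H(a0 d8 fd 5e 24 3c 15 34) = d6a6 ← matches
m3: inner = H(ca b2 97 34 4e 56 5b 6b 5b 1a) = 65 c1; tag = H(a0 d8 fd 5e 24 3c 65 c1) = 2633
m4: inner = H(ca b2 97 34 4e 56 62 34 62 6b) = 73 db; tag = H(a0 d8 fd 5e 24 3c 73 db) = 344d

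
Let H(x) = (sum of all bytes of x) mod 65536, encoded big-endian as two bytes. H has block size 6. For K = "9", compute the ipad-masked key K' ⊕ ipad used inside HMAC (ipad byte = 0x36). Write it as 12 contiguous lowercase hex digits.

0f3636363636

Key "9" = 39 is 1 byte ≤ B = 6; zero-pad to 6 bytes: K' = 39 00 00 00 00 00.
XOR each byte with 0x36: 39⊕36=0f, 00⊕36=36, 00⊕36=36, 00⊕36=36, 00⊕36=36, 00⊕36=36.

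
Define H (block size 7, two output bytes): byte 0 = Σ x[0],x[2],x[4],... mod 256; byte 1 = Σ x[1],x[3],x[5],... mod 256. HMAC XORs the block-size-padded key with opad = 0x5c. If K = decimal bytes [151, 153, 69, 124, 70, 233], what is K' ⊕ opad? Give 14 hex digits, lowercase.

Key decimal bytes [151, 153, 69, 124, 70, 233] = 97 99 45 7c 46 e9 is 6 bytes ≤ B = 7; zero-pad to 7 bytes: K' = 97 99 45 7c 46 e9 00.
XOR each byte with 0x5c: 97⊕5c=cb, 99⊕5c=c5, 45⊕5c=19, 7c⊕5c=20, 46⊕5c=1a, e9⊕5c=b5, 00⊕5c=5c.

cbc519201ab55c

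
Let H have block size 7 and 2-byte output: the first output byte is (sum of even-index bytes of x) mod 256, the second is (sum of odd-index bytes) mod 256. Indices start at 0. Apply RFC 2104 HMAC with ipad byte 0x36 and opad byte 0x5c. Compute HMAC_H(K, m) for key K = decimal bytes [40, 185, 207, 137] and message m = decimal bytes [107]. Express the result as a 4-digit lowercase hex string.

ae99

Key decimal bytes [40, 185, 207, 137] = 28 b9 cf 89 is 4 bytes ≤ B = 7; zero-pad to 7 bytes: K' = 28 b9 cf 89 00 00 00.
K' ⊕ ipad = 1e 8f f9 bf 36 36 36.  K' ⊕ opad = 74 e5 93 d5 5c 5c 5c.
Inner input = (K'⊕ipad) ∥ m = 1e 8f f9 bf 36 36 36 ∥ 6b.
Inner hash: even-index sum = 387 mod 256 = 131; odd-index sum = 495 mod 256 = 239 → 83 ef.
Outer input = (K'⊕opad) ∥ inner = 74 e5 93 d5 5c 5c 5c ∥ 83 ef.
Outer hash (tag): even-index sum = 686 mod 256 = 174; odd-index sum = 665 mod 256 = 153 → ae 99.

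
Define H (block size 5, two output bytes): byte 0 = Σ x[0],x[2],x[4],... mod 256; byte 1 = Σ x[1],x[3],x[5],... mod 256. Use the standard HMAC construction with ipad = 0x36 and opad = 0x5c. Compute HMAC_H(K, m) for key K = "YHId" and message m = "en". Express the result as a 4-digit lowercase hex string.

Key "YHId" = 59 48 49 64 is 4 bytes ≤ B = 5; zero-pad to 5 bytes: K' = 59 48 49 64 00.
K' ⊕ ipad = 6f 7e 7f 52 36.  K' ⊕ opad = 05 14 15 38 5c.
Inner input = (K'⊕ipad) ∥ m = 6f 7e 7f 52 36 ∥ 65 6e.
Inner hash: even-index sum = 402 mod 256 = 146; odd-index sum = 309 mod 256 = 53 → 92 35.
Outer input = (K'⊕opad) ∥ inner = 05 14 15 38 5c ∥ 92 35.
Outer hash (tag): even-index sum = 171 mod 256 = 171; odd-index sum = 222 mod 256 = 222 → ab de.

abde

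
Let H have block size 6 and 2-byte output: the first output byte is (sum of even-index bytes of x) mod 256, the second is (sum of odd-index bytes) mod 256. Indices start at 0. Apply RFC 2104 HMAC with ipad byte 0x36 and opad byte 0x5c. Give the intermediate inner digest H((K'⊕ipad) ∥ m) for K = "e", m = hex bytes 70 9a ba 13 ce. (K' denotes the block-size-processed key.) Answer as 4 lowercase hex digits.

b74f

Key "e" = 65 is 1 byte ≤ B = 6; zero-pad to 6 bytes: K' = 65 00 00 00 00 00.
K' ⊕ ipad = 53 36 36 36 36 36.
Inner input = 53 36 36 36 36 36 ∥ 70 9a ba 13 ce.
Inner hash: even-index sum = 695 mod 256 = 183; odd-index sum = 335 mod 256 = 79 → b7 4f.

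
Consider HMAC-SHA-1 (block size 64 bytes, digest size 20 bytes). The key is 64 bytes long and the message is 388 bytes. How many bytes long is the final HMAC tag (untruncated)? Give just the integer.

20

The tag is one SHA-1 digest: 20 bytes.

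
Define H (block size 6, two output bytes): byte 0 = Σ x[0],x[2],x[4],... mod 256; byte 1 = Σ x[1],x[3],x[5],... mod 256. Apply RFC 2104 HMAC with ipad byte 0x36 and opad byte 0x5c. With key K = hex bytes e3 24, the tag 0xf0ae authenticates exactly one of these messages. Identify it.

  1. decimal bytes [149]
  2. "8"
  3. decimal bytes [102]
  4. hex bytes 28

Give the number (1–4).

2

Key hex bytes e3 24 is 2 bytes ≤ B = 6; zero-pad to 6 bytes: K' = e3 24 00 00 00 00.
K' ⊕ ipad = d5 12 36 36 36 36; K' ⊕ opad = bf 78 5c 5c 5c 5c.
m1: inner = H(d5 12 36 36 36 36 95) = d6 7e; tag = H(bf 78 5c 5c 5c 5c d6 7e) = 4dae
m2: inner = H(d5 12 36 36 36 36 38) = 79 7e; tag = H(bf 78 5c 5c 5c 5c 79 7e) = f0ae ← matches
m3: inner = H(d5 12 36 36 36 36 66) = a7 7e; tag = H(bf 78 5c 5c 5c 5c a7 7e) = 1eae
m4: inner = H(d5 12 36 36 36 36 28) = 69 7e; tag = H(bf 78 5c 5c 5c 5c 69 7e) = e0ae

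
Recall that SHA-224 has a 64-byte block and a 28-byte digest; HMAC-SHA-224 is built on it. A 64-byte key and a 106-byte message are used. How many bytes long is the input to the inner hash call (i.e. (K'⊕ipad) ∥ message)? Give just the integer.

Key is 64 ≤ 64 bytes, zero-padded: |K'| = 64.
Inner input = (K'⊕ipad) ∥ m → 64 + 106 = 170 bytes.

170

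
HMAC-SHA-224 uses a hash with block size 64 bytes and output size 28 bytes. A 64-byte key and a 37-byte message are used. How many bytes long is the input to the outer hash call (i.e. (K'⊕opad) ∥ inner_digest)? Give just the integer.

Key is 64 ≤ 64 bytes, zero-padded: |K'| = 64.
Outer input = (K'⊕opad) ∥ H(inner) → 64 + 28 = 92 bytes.

92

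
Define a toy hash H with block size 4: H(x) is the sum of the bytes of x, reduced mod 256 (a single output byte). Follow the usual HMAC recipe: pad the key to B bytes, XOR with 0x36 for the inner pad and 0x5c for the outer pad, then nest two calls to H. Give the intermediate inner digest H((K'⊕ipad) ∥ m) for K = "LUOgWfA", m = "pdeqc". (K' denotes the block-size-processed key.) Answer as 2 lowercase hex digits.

Key "LUOgWfA" = 4c 55 4f 67 57 66 41 is 7 bytes > B = 4, so hash it first: H(key) = 55, then zero-pad to 4 bytes: K' = 55 00 00 00.
K' ⊕ ipad = 63 36 36 36.
Inner input = 63 36 36 36 ∥ 70 64 65 71 63.
Inner hash: sum = 99+54+54+54+112+100+101+113+99 = 786; mod 256 = 18 → 12.

12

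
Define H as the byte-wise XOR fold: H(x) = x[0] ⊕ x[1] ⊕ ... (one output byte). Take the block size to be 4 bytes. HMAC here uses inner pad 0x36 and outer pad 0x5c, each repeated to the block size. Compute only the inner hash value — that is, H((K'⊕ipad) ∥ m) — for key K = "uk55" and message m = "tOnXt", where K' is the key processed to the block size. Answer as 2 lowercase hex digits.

67

Key "uk55" = 75 6b 35 35 is exactly B = 4 bytes: K' = 75 6b 35 35.
K' ⊕ ipad = 43 5d 03 03.
Inner input = 43 5d 03 03 ∥ 74 4f 6e 58 74.
Inner hash: XOR 43⊕5d⊕03⊕03⊕74⊕4f⊕6e⊕58⊕74 = 67.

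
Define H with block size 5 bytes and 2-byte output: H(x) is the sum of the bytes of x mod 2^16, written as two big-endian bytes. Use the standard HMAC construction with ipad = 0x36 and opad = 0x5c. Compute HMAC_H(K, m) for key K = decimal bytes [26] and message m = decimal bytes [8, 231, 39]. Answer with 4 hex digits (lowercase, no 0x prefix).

01d2

Key decimal bytes [26] = 1a is 1 byte ≤ B = 5; zero-pad to 5 bytes: K' = 1a 00 00 00 00.
K' ⊕ ipad = 2c 36 36 36 36.  K' ⊕ opad = 46 5c 5c 5c 5c.
Inner input = (K'⊕ipad) ∥ m = 2c 36 36 36 36 ∥ 08 e7 27.
Inner hash: sum = 44+54+54+54+54+8+231+39 = 538 → 02 1a.
Outer input = (K'⊕opad) ∥ inner = 46 5c 5c 5c 5c ∥ 02 1a.
Outer hash (tag): sum = 70+92+92+92+92+2+26 = 466 → 01 d2.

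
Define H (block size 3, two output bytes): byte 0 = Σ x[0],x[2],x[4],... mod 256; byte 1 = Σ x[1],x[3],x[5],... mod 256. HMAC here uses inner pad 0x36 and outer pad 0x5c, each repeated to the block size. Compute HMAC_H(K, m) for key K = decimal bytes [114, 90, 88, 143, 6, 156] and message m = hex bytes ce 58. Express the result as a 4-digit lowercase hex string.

694d

Key decimal bytes [114, 90, 88, 143, 6, 156] = 72 5a 58 8f 06 9c is 6 bytes > B = 3, so hash it first: H(key) = d0 85, then zero-pad to 3 bytes: K' = d0 85 00.
K' ⊕ ipad = e6 b3 36.  K' ⊕ opad = 8c d9 5c.
Inner input = (K'⊕ipad) ∥ m = e6 b3 36 ∥ ce 58.
Inner hash: even-index sum = 372 mod 256 = 116; odd-index sum = 385 mod 256 = 129 → 74 81.
Outer input = (K'⊕opad) ∥ inner = 8c d9 5c ∥ 74 81.
Outer hash (tag): even-index sum = 361 mod 256 = 105; odd-index sum = 333 mod 256 = 77 → 69 4d.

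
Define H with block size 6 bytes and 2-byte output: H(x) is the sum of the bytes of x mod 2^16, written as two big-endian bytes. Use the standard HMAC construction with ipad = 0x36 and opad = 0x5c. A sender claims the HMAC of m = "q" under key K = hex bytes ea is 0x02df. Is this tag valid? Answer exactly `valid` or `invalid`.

Key hex bytes ea is 1 byte ≤ B = 6; zero-pad to 6 bytes: K' = ea 00 00 00 00 00.
K' ⊕ ipad = dc 36 36 36 36 36; K' ⊕ opad = b6 5c 5c 5c 5c 5c.
Inner hash: sum = 220+54+54+54+54+54+113 = 603 → 02 5b.
Outer hash (recomputed tag): sum = 182+92+92+92+92+92+2+91 = 735 → 02 df.
Recomputed tag = 02df; claimed = 02df → match.

valid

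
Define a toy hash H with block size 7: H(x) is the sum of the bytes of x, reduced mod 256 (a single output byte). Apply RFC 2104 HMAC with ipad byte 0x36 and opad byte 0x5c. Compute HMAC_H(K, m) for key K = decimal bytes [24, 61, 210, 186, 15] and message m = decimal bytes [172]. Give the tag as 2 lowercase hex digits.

Key decimal bytes [24, 61, 210, 186, 15] = 18 3d d2 ba 0f is 5 bytes ≤ B = 7; zero-pad to 7 bytes: K' = 18 3d d2 ba 0f 00 00.
K' ⊕ ipad = 2e 0b e4 8c 39 36 36.  K' ⊕ opad = 44 61 8e e6 53 5c 5c.
Inner input = (K'⊕ipad) ∥ m = 2e 0b e4 8c 39 36 36 ∥ ac.
Inner hash: sum = 46+11+228+140+57+54+54+172 = 762; mod 256 = 250 → fa.
Outer input = (K'⊕opad) ∥ inner = 44 61 8e e6 53 5c 5c ∥ fa.
Outer hash (tag): sum = 68+97+142+230+83+92+92+250 = 1054; mod 256 = 30 → 1e.

1e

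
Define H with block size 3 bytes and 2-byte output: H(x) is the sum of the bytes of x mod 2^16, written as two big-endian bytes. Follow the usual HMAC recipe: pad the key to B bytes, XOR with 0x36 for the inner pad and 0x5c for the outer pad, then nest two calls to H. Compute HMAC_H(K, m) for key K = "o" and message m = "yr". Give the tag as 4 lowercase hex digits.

019c

Key "o" = 6f is 1 byte ≤ B = 3; zero-pad to 3 bytes: K' = 6f 00 00.
K' ⊕ ipad = 59 36 36.  K' ⊕ opad = 33 5c 5c.
Inner input = (K'⊕ipad) ∥ m = 59 36 36 ∥ 79 72.
Inner hash: sum = 89+54+54+121+114 = 432 → 01 b0.
Outer input = (K'⊕opad) ∥ inner = 33 5c 5c ∥ 01 b0.
Outer hash (tag): sum = 51+92+92+1+176 = 412 → 01 9c.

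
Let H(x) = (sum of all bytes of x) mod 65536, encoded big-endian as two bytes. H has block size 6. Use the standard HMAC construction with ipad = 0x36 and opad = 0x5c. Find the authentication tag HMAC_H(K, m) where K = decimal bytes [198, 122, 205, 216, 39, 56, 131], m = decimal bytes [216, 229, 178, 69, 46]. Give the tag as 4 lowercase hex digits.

034e

Key decimal bytes [198, 122, 205, 216, 39, 56, 131] = c6 7a cd d8 27 38 83 is 7 bytes > B = 6, so hash it first: H(key) = 03 c7, then zero-pad to 6 bytes: K' = 03 c7 00 00 00 00.
K' ⊕ ipad = 35 f1 36 36 36 36.  K' ⊕ opad = 5f 9b 5c 5c 5c 5c.
Inner input = (K'⊕ipad) ∥ m = 35 f1 36 36 36 36 ∥ d8 e5 b2 45 2e.
Inner hash: sum = 53+241+54+54+54+54+216+229+178+69+46 = 1248 → 04 e0.
Outer input = (K'⊕opad) ∥ inner = 5f 9b 5c 5c 5c 5c ∥ 04 e0.
Outer hash (tag): sum = 95+155+92+92+92+92+4+224 = 846 → 03 4e.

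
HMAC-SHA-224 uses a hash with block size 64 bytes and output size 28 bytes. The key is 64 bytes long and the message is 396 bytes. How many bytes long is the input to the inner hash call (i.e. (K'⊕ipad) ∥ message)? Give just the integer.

460

Key is 64 ≤ 64 bytes, zero-padded: |K'| = 64.
Inner input = (K'⊕ipad) ∥ m → 64 + 396 = 460 bytes.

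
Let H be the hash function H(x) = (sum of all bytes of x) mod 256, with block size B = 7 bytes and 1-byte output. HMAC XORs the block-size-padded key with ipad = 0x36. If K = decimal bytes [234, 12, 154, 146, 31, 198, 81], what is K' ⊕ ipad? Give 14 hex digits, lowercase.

dc3aaca429f067

Key decimal bytes [234, 12, 154, 146, 31, 198, 81] = ea 0c 9a 92 1f c6 51 is exactly B = 7 bytes: K' = ea 0c 9a 92 1f c6 51.
XOR each byte with 0x36: ea⊕36=dc, 0c⊕36=3a, 9a⊕36=ac, 92⊕36=a4, 1f⊕36=29, c6⊕36=f0, 51⊕36=67.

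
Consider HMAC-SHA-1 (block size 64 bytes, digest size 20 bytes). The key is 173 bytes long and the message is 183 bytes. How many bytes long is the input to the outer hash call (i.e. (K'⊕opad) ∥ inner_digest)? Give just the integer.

Key is 173 > 64 bytes, so it is hashed to 20 bytes then zero-padded to 64: |K'| = 64.
Outer input = (K'⊕opad) ∥ H(inner) → 64 + 20 = 84 bytes.

84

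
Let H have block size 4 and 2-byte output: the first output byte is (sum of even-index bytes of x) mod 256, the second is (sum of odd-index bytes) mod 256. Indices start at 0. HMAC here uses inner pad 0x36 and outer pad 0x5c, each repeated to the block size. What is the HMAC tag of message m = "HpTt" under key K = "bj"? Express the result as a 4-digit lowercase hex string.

c008

Key "bj" = 62 6a is 2 bytes ≤ B = 4; zero-pad to 4 bytes: K' = 62 6a 00 00.
K' ⊕ ipad = 54 5c 36 36.  K' ⊕ opad = 3e 36 5c 5c.
Inner input = (K'⊕ipad) ∥ m = 54 5c 36 36 ∥ 48 70 54 74.
Inner hash: even-index sum = 294 mod 256 = 38; odd-index sum = 374 mod 256 = 118 → 26 76.
Outer input = (K'⊕opad) ∥ inner = 3e 36 5c 5c ∥ 26 76.
Outer hash (tag): even-index sum = 192 mod 256 = 192; odd-index sum = 264 mod 256 = 8 → c0 08.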